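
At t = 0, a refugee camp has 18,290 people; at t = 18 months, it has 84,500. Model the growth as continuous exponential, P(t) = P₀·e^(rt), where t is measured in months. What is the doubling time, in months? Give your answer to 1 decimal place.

r = ln(84500/18290) / 18 = ln(4.62001) / 18 ≈ 0.085022 per month
doubling time = ln 2 / |r| = 0.69315 / 0.085022

doubling time ≈ 8.2 months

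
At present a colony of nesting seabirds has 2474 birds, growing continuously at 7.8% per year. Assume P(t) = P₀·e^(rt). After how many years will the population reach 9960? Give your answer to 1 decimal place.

9960 = 2474 · e^(0.078·t)
t = ln(9960/2474) / 0.078 = ln(4.02587) / 0.078 = 1.39274 / 0.078

t ≈ 17.9 years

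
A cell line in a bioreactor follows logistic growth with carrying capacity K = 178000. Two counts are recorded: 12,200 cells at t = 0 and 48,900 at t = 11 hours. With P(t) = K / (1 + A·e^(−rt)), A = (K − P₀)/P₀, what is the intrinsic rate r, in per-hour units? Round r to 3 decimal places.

r ≈ 0.149 per hour

A = (178000 − 12200)/12200 = 13.59016
48900 = 178000/(1 + 13.59016·e^(−r·11)) → e^(−11r) = (3.64008 − 1)/13.59016 = 0.194264
r = −ln(0.194264)/11 = 1.63854/11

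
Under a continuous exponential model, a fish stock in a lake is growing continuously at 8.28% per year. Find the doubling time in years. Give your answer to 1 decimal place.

doubling time ≈ 8.4 years

doubling time = ln(2) / |r| = 0.69315 / 0.0828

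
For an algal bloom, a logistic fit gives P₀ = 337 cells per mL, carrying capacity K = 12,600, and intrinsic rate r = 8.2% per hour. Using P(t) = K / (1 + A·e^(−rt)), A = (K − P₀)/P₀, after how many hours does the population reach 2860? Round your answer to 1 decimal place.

t ≈ 28.9 hours

A = (12600 − 337)/337 = 36.38872
2860 = 12600/(1 + 36.38872·e^(−0.082t)) → 1 + 36.38872·e^(−0.082t) = 4.40559
e^(−0.082t) = 0.093589 → t = ln(10.68498)/0.082 = 2.36884/0.082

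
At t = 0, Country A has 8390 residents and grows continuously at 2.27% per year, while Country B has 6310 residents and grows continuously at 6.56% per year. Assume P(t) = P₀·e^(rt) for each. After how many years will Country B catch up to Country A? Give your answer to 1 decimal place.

8390·e^(0.0227t) = 6310·e^(0.0656t)
8390/6310 = e^((0.0656 − 0.0227)t) → ln(1.32964) = 0.0429·t
t = 0.2849 / 0.0429

t ≈ 6.6 years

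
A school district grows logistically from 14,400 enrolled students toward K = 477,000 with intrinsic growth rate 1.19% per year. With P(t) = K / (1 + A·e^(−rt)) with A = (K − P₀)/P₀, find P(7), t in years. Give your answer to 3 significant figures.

A = (477000 − 14400)/14400 = 32.125
P(7) = 477000 / (1 + 32.125·e^(−0.0119·7)) = 477000 / (1 + 32.125·0.920075)
= 477000 / 30.55741 ≈ 15609.96

≈ 15,600 enrolled students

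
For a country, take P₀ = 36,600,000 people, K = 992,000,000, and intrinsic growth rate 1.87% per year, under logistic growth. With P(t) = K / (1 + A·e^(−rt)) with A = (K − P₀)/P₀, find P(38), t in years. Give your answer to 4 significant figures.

A = (992000000 − 36600000)/36600000 = 26.10383
P(38) = 992000000 / (1 + 26.10383·e^(−0.0187·38)) = 992000000 / (1 + 26.10383·0.491349)
= 992000000 / 13.8261 ≈ 71748379.74

≈ 71,750,000 people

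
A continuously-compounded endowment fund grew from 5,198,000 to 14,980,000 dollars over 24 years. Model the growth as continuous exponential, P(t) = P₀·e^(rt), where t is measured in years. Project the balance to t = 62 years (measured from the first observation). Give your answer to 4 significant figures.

r = ln(14980000/5198000) / 24 ≈ 0.044102 per year
P(62) = 5198000 · e^(0.044102·62) = 5198000 · 15.39909 ≈ 80044485.14

≈ 80,040,000 dollars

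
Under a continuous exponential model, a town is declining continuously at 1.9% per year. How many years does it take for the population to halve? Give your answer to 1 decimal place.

half-life = ln(2) / |r| = 0.69315 / 0.019

half-life ≈ 36.5 years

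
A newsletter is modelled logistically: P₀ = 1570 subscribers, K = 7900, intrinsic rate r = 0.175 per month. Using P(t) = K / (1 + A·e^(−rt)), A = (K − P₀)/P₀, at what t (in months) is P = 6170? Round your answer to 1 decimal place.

t ≈ 15.2 months

A = (7900 − 1570)/1570 = 4.03185
6170 = 7900/(1 + 4.03185·e^(−0.175t)) → 1 + 4.03185·e^(−0.175t) = 1.28039
e^(−0.175t) = 0.069544 → t = ln(14.37948)/0.175 = 2.6658/0.175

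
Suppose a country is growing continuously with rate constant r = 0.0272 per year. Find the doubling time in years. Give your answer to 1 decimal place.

doubling time = ln(2) / |r| = 0.69315 / 0.0272

doubling time ≈ 25.5 years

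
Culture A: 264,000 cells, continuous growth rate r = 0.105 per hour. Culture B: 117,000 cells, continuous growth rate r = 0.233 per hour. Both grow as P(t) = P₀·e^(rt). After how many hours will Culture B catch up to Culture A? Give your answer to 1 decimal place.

264000·e^(0.105t) = 117000·e^(0.233t)
264000/117000 = e^((0.233 − 0.105)t) → ln(2.25641) = 0.128·t
t = 0.81378 / 0.128

t ≈ 6.4 hours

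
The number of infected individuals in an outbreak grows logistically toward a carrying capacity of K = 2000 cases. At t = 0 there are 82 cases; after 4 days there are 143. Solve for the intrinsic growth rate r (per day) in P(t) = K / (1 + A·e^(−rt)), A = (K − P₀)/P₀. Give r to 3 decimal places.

r ≈ 0.147 per day

A = (2000 − 82)/82 = 23.39024
143 = 2000/(1 + 23.39024·e^(−r·4)) → e^(−4r) = (13.98601 − 1)/23.39024 = 0.555189
r = −ln(0.555189)/4 = 0.58845/4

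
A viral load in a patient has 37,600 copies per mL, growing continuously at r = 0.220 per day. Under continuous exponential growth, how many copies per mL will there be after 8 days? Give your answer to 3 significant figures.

P(8) = 37600 · e^(0.22·8) = 37600 · e^(1.76)
= 37600 · 5.81244 ≈ 218547.65

≈ 219,000 copies per mL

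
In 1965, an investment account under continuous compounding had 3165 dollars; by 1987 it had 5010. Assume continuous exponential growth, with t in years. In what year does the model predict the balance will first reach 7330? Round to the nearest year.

year 2005

r = ln(5010/3165) / 22 = 0.45928/22 ≈ 0.020876 per year
t = ln(7330/3165) / r = 0.83982/0.020876 ≈ 40.23 years after 1965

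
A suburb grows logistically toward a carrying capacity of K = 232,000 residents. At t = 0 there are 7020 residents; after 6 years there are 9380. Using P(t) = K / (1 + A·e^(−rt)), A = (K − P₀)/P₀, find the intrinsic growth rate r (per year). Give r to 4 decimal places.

r ≈ 0.0501 per year

A = (232000 − 7020)/7020 = 32.04843
9380 = 232000/(1 + 32.04843·e^(−r·6)) → e^(−6r) = (24.73348 − 1)/32.04843 = 0.74055
r = −ln(0.74055)/6 = 0.30036/6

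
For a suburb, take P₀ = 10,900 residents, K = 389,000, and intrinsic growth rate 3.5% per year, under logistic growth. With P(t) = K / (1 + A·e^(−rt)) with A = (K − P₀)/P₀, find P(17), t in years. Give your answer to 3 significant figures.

≈ 19,300 residents

A = (389000 − 10900)/10900 = 34.68807
P(17) = 389000 / (1 + 34.68807·e^(−0.035·17)) = 389000 / (1 + 34.68807·0.551563)
= 389000 / 20.13264 ≈ 19321.85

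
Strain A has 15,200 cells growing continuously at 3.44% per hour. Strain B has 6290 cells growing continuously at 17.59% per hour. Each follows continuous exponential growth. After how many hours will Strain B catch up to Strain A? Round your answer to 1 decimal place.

t ≈ 6.2 hours

15200·e^(0.0344t) = 6290·e^(0.1759t)
15200/6290 = e^((0.1759 − 0.0344)t) → ln(2.41653) = 0.1415·t
t = 0.88233 / 0.1415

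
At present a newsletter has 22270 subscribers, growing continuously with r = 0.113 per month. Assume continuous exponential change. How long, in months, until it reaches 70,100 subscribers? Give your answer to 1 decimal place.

t ≈ 10.1 months

70100 = 22270 · e^(0.113·t)
t = ln(70100/22270) / 0.113 = ln(3.14773) / 0.113 = 1.14668 / 0.113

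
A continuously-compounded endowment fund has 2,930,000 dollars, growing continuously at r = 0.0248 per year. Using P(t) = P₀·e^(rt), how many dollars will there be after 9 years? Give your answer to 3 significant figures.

≈ 3,660,000 dollars

P(9) = 2930000 · e^(0.0248·9) = 2930000 · e^(0.2232)
= 2930000 · 1.25007 ≈ 3662706.75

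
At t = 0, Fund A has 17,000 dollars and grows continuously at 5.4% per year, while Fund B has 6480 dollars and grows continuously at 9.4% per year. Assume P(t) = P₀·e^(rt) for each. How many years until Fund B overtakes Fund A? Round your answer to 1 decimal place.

t ≈ 24.1 years

17000·e^(0.054t) = 6480·e^(0.094t)
17000/6480 = e^((0.094 − 0.054)t) → ln(2.62346) = 0.04·t
t = 0.96449 / 0.04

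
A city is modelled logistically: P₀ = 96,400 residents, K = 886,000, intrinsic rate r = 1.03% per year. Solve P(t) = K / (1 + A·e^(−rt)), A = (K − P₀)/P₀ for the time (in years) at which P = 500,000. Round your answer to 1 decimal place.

t ≈ 229.3 years

A = (886000 − 96400)/96400 = 8.19087
500000 = 886000/(1 + 8.19087·e^(−0.0103t)) → 1 + 8.19087·e^(−0.0103t) = 1.772
e^(−0.0103t) = 0.094251 → t = ln(10.60994)/0.0103 = 2.36179/0.0103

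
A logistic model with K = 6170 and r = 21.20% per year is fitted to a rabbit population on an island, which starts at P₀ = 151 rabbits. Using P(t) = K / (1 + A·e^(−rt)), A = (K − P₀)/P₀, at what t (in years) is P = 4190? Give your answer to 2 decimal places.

t ≈ 20.92 years

A = (6170 − 151)/151 = 39.86093
4190 = 6170/(1 + 39.86093·e^(−0.212t)) → 1 + 39.86093·e^(−0.212t) = 1.47255
e^(−0.212t) = 0.011855 → t = ln(84.35216)/0.212 = 4.435/0.212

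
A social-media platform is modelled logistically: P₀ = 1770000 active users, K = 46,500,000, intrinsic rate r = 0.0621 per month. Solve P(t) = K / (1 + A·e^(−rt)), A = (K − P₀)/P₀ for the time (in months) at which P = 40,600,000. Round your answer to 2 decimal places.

A = (46500000 − 1770000)/1770000 = 25.27119
40600000 = 46500000/(1 + 25.27119·e^(−0.0621t)) → 1 + 25.27119·e^(−0.0621t) = 1.14532
e^(−0.0621t) = 0.00575 → t = ln(173.90003)/0.0621 = 5.15848/0.0621

t ≈ 83.07 months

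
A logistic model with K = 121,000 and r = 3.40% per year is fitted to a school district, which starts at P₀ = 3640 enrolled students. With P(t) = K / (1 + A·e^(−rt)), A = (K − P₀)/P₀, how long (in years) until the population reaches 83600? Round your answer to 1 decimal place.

t ≈ 125.8 years

A = (121000 − 3640)/3640 = 32.24176
83600 = 121000/(1 + 32.24176·e^(−0.034t)) → 1 + 32.24176·e^(−0.034t) = 1.44737
e^(−0.034t) = 0.013875 → t = ln(72.06981)/0.034 = 4.27764/0.034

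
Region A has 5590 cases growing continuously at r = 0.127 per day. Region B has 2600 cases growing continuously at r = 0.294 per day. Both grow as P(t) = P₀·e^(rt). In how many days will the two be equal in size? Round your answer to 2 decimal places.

5590·e^(0.127t) = 2600·e^(0.294t)
5590/2600 = e^((0.294 − 0.127)t) → ln(2.15) = 0.167·t
t = 0.76547 / 0.167

t ≈ 4.58 days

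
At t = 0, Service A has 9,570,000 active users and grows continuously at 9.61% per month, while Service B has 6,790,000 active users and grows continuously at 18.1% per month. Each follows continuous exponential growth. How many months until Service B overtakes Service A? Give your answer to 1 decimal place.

t ≈ 4.0 months

9570000·e^(0.0961t) = 6790000·e^(0.181t)
9570000/6790000 = e^((0.181 − 0.0961)t) → ln(1.40943) = 0.0849·t
t = 0.34318 / 0.0849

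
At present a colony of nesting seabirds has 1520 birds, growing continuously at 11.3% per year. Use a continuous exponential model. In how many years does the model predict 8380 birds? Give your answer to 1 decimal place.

8380 = 1520 · e^(0.113·t)
t = ln(8380/1520) / 0.113 = ln(5.51316) / 0.113 = 1.70714 / 0.113

t ≈ 15.1 years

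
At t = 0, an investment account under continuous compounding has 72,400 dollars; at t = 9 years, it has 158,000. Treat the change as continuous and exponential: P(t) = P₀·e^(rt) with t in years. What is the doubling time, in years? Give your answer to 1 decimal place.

doubling time ≈ 8.0 years

r = ln(158000/72400) / 9 = ln(2.18232) / 9 ≈ 0.08671 per year
doubling time = ln 2 / |r| = 0.69315 / 0.08671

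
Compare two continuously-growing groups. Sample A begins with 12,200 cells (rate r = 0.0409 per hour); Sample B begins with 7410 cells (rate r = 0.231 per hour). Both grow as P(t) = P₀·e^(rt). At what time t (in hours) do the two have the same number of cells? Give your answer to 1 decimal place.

t ≈ 2.6 hours

12200·e^(0.0409t) = 7410·e^(0.231t)
12200/7410 = e^((0.231 − 0.0409)t) → ln(1.64642) = 0.1901·t
t = 0.49861 / 0.1901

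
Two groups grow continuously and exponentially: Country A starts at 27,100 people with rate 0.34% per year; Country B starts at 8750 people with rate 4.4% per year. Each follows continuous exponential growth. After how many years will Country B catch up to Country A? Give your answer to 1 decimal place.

27100·e^(0.0034t) = 8750·e^(0.044t)
27100/8750 = e^((0.044 − 0.0034)t) → ln(3.09714) = 0.0406·t
t = 1.13048 / 0.0406

t ≈ 27.8 years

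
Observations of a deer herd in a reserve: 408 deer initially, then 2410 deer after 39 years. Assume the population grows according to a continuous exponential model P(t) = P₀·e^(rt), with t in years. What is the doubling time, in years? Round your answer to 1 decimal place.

doubling time ≈ 15.2 years

r = ln(2410/408) / 39 = ln(5.90686) / 39 ≈ 0.045541 per year
doubling time = ln 2 / |r| = 0.69315 / 0.045541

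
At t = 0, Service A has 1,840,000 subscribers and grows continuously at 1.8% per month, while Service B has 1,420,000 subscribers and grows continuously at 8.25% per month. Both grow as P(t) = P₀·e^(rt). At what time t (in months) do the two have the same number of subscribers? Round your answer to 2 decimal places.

1840000·e^(0.018t) = 1420000·e^(0.0825t)
1840000/1420000 = e^((0.0825 − 0.018)t) → ln(1.29577) = 0.0645·t
t = 0.25911 / 0.0645

t ≈ 4.02 months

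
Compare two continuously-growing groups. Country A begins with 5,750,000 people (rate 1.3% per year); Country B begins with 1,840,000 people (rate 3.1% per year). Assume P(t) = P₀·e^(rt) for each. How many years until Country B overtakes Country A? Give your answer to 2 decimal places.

5750000·e^(0.013t) = 1840000·e^(0.031t)
5750000/1840000 = e^((0.031 − 0.013)t) → ln(3.125) = 0.018·t
t = 1.13943 / 0.018

t ≈ 63.30 years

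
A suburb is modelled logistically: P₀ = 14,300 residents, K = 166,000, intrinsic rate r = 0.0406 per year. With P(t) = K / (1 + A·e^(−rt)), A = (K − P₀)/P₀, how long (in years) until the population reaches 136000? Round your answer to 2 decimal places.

t ≈ 95.40 years

A = (166000 − 14300)/14300 = 10.60839
136000 = 166000/(1 + 10.60839·e^(−0.0406t)) → 1 + 10.60839·e^(−0.0406t) = 1.22059
e^(−0.0406t) = 0.020794 → t = ln(48.09138)/0.0406 = 3.8731/0.0406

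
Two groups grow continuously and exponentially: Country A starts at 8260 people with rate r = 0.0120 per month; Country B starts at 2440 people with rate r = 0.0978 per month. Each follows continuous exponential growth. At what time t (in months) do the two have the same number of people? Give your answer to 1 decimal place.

t ≈ 14.2 months

8260·e^(0.012t) = 2440·e^(0.0978t)
8260/2440 = e^((0.0978 − 0.012)t) → ln(3.38525) = 0.0858·t
t = 1.21943 / 0.0858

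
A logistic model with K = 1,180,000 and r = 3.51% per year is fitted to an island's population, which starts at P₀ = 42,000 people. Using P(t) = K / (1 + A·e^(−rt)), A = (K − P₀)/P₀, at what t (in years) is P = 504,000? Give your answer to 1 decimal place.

A = (1180000 − 42000)/42000 = 27.09524
504000 = 1180000/(1 + 27.09524·e^(−0.0351t)) → 1 + 27.09524·e^(−0.0351t) = 2.34127
e^(−0.0351t) = 0.049502 → t = ln(20.20118)/0.0351 = 3.00574/0.0351

t ≈ 85.6 years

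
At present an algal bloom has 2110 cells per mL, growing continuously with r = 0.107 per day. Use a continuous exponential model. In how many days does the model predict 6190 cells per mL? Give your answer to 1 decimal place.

t ≈ 10.1 days

6190 = 2110 · e^(0.107·t)
t = ln(6190/2110) / 0.107 = ln(2.93365) / 0.107 = 1.07625 / 0.107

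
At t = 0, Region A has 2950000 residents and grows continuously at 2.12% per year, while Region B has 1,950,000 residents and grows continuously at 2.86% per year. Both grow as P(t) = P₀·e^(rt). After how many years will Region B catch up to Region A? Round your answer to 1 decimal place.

2950000·e^(0.0212t) = 1950000·e^(0.0286t)
2950000/1950000 = e^((0.0286 − 0.0212)t) → ln(1.51282) = 0.0074·t
t = 0.41398 / 0.0074

t ≈ 55.9 years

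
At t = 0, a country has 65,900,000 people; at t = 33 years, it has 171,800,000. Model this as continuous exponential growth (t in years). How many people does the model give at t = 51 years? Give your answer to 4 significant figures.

≈ 289,700,000 people

r = ln(171800000/65900000) / 33 ≈ 0.029036 per year
P(51) = 65900000 · e^(0.029036·51) = 65900000 · 4.39665 ≈ 289739284.95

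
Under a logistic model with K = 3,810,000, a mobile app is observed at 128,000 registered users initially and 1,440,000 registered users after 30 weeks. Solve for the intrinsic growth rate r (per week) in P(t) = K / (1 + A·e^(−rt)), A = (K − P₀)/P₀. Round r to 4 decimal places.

r ≈ 0.0954 per week

A = (3810000 − 128000)/128000 = 28.76562
1440000 = 3810000/(1 + 28.76562·e^(−r·30)) → e^(−30r) = (2.64583 − 1)/28.76562 = 0.057215
r = −ln(0.057215)/30 = 2.86093/30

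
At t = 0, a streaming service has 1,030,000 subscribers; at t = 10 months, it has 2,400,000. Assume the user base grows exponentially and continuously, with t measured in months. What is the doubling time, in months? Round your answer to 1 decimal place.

r = ln(2400000/1030000) / 10 = ln(2.3301) / 10 ≈ 0.084591 per month
doubling time = ln 2 / |r| = 0.69315 / 0.084591

doubling time ≈ 8.2 months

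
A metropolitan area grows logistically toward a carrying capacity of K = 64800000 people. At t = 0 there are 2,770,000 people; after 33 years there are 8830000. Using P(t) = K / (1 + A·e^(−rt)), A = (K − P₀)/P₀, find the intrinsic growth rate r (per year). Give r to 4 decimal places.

r ≈ 0.0382 per year

A = (64800000 − 2770000)/2770000 = 22.3935
8830000 = 64800000/(1 + 22.3935·e^(−r·33)) → e^(−33r) = (7.33862 − 1)/22.3935 = 0.283056
r = −ln(0.283056)/33 = 1.26211/33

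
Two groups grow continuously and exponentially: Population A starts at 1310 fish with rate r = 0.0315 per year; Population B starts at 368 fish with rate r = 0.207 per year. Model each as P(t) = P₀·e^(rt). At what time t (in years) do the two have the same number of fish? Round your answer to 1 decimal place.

t ≈ 7.2 years

1310·e^(0.0315t) = 368·e^(0.207t)
1310/368 = e^((0.207 − 0.0315)t) → ln(3.55978) = 0.1755·t
t = 1.2697 / 0.1755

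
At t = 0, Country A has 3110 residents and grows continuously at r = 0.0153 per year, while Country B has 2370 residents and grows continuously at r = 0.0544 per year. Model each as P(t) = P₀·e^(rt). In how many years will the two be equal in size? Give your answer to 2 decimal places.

3110·e^(0.0153t) = 2370·e^(0.0544t)
3110/2370 = e^((0.0544 − 0.0153)t) → ln(1.31224) = 0.0391·t
t = 0.27173 / 0.0391

t ≈ 6.95 years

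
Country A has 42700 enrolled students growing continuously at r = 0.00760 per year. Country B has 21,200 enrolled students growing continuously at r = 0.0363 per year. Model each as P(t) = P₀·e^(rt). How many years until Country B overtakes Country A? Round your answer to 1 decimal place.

t ≈ 24.4 years

42700·e^(0.0076t) = 21200·e^(0.0363t)
42700/21200 = e^((0.0363 − 0.0076)t) → ln(2.01415) = 0.0287·t
t = 0.7002 / 0.0287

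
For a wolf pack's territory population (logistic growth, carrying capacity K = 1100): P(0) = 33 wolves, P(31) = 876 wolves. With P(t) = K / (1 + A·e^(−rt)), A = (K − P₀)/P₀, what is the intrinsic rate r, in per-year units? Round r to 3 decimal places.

r ≈ 0.156 per year

A = (1100 − 33)/33 = 32.33333
876 = 1100/(1 + 32.33333·e^(−r·31)) → e^(−31r) = (1.25571 − 1)/32.33333 = 0.007908
r = −ln(0.007908)/31 = 4.83982/31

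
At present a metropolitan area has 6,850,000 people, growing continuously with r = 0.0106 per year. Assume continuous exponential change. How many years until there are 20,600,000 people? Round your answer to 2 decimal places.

t ≈ 103.87 years

20600000 = 6850000 · e^(0.0106·t)
t = ln(20600000/6850000) / 0.0106 = ln(3.0073) / 0.0106 = 1.10104 / 0.0106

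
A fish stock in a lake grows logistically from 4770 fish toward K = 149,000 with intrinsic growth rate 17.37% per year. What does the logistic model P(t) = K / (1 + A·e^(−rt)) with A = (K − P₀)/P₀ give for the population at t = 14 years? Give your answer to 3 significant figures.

A = (149000 − 4770)/4770 = 30.2369
P(14) = 149000 / (1 + 30.2369·e^(−0.1737·14)) = 149000 / (1 + 30.2369·0.087879)
= 149000 / 3.65717 ≈ 40741.85

≈ 40,700 fish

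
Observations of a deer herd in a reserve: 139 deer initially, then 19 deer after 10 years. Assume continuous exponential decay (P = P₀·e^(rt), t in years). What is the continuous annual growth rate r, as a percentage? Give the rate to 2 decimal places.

19 = 139 · e^(r·10)
e^(10r) = 19/139 = 0.13669
r = ln(0.13669) / 10 = -1.99003 / 10

r ≈ -19.90% per year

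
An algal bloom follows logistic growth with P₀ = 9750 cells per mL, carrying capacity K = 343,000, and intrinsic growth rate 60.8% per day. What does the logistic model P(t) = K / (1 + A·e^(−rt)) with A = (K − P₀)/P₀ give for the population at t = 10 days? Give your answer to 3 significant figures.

≈ 318,000 cells per mL

A = (343000 − 9750)/9750 = 34.17949
P(10) = 343000 / (1 + 34.17949·e^(−0.608·10)) = 343000 / (1 + 34.17949·0.002288)
= 343000 / 1.07821 ≈ 318120.23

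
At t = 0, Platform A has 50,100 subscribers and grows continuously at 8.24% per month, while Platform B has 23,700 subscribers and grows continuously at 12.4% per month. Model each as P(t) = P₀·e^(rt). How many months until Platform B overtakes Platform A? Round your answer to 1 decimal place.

50100·e^(0.0824t) = 23700·e^(0.124t)
50100/23700 = e^((0.124 − 0.0824)t) → ln(2.11392) = 0.0416·t
t = 0.74855 / 0.0416

t ≈ 18.0 months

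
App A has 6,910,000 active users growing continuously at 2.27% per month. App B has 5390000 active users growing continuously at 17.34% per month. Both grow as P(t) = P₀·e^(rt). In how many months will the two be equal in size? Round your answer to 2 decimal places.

t ≈ 1.65 months

6910000·e^(0.0227t) = 5390000·e^(0.1734t)
6910000/5390000 = e^((0.1734 − 0.0227)t) → ln(1.282) = 0.1507·t
t = 0.24842 / 0.1507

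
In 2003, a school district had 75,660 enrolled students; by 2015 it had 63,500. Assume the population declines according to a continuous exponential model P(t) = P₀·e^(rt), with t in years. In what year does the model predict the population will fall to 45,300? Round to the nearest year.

r = ln(63500/75660) / 12 = -0.17521/12 ≈ -0.014601 per year
t = ln(45300/75660) / r = -0.51294/-0.014601 ≈ 35.13 years after 2003

year 2038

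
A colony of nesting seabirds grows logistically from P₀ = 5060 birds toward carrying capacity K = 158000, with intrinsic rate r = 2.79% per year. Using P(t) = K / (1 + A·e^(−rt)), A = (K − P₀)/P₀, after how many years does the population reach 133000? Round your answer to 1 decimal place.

A = (158000 − 5060)/5060 = 30.2253
133000 = 158000/(1 + 30.2253·e^(−0.0279t)) → 1 + 30.2253·e^(−0.0279t) = 1.18797
e^(−0.0279t) = 0.006219 → t = ln(160.79858)/0.0279 = 5.08015/0.0279

t ≈ 182.1 years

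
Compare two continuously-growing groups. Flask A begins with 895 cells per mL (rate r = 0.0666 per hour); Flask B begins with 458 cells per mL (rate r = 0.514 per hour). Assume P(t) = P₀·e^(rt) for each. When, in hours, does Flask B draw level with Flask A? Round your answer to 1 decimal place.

t ≈ 1.5 hours

895·e^(0.0666t) = 458·e^(0.514t)
895/458 = e^((0.514 − 0.0666)t) → ln(1.95415) = 0.4474·t
t = 0.66995 / 0.4474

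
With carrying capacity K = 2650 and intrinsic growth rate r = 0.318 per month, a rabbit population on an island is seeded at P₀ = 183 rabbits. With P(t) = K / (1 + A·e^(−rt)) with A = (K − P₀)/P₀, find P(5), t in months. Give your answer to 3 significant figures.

A = (2650 − 183)/183 = 13.48087
P(5) = 2650 / (1 + 13.48087·e^(−0.318·5)) = 2650 / (1 + 13.48087·0.203926)
= 2650 / 3.7491 ≈ 706.84

≈ 707 rabbits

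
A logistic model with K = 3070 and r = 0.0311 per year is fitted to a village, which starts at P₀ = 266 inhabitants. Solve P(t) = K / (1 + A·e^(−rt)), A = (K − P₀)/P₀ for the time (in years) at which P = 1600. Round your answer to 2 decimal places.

A = (3070 − 266)/266 = 10.54135
1600 = 3070/(1 + 10.54135·e^(−0.0311t)) → 1 + 10.54135·e^(−0.0311t) = 1.91875
e^(−0.0311t) = 0.087157 → t = ln(11.47358)/0.0311 = 2.44005/0.0311

t ≈ 78.46 years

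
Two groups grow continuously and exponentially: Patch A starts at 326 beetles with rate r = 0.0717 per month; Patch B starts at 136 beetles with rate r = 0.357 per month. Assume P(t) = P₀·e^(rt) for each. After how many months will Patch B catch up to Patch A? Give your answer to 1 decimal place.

t ≈ 3.1 months

326·e^(0.0717t) = 136·e^(0.357t)
326/136 = e^((0.357 − 0.0717)t) → ln(2.39706) = 0.2853·t
t = 0.87424 / 0.2853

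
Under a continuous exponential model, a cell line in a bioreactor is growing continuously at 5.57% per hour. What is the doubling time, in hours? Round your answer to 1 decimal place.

doubling time ≈ 12.4 hours

doubling time = ln(2) / |r| = 0.69315 / 0.0557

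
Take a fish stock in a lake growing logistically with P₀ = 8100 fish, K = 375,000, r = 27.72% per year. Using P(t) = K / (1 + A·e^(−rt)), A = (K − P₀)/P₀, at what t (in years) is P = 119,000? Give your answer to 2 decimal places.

t ≈ 10.99 years

A = (375000 − 8100)/8100 = 45.2963
119000 = 375000/(1 + 45.2963·e^(−0.2772t)) → 1 + 45.2963·e^(−0.2772t) = 3.15126
e^(−0.2772t) = 0.047493 → t = ln(21.0557)/0.2772 = 3.04717/0.2772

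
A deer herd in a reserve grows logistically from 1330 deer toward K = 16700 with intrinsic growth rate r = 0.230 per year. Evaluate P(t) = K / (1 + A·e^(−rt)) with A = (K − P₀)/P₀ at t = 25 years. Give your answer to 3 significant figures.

A = (16700 − 1330)/1330 = 11.55639
P(25) = 16700 / (1 + 11.55639·e^(−0.23·25)) = 16700 / (1 + 11.55639·0.003183)
= 16700 / 1.03678 ≈ 16107.54

≈ 16,100 deer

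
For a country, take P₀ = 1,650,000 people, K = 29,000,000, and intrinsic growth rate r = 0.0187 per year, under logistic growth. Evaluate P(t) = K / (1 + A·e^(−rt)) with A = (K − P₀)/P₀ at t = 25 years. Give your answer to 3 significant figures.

A = (29000000 − 1650000)/1650000 = 16.57576
P(25) = 29000000 / (1 + 16.57576·e^(−0.0187·25)) = 29000000 / (1 + 16.57576·0.626567)
= 29000000 / 11.38582 ≈ 2547028.2

≈ 2,550,000 people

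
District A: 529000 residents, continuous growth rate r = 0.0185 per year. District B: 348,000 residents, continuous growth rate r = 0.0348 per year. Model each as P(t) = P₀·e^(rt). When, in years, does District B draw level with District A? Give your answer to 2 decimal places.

t ≈ 25.69 years

529000·e^(0.0185t) = 348000·e^(0.0348t)
529000/348000 = e^((0.0348 − 0.0185)t) → ln(1.52011) = 0.0163·t
t = 0.41879 / 0.0163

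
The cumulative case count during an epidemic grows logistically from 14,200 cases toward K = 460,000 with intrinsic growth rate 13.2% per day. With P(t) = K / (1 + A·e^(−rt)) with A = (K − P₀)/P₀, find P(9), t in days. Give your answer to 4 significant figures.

≈ 43,520 cases

A = (460000 − 14200)/14200 = 31.39437
P(9) = 460000 / (1 + 31.39437·e^(−0.132·9)) = 460000 / (1 + 31.39437·0.30483)
= 460000 / 10.56995 ≈ 43519.58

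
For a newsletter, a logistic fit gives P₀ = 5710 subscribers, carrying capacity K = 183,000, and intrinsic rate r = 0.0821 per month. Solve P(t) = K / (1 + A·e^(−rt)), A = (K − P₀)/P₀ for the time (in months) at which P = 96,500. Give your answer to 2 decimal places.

A = (183000 − 5710)/5710 = 31.04904
96500 = 183000/(1 + 31.04904·e^(−0.0821t)) → 1 + 31.04904·e^(−0.0821t) = 1.89637
e^(−0.0821t) = 0.02887 → t = ln(34.63852)/0.0821 = 3.54497/0.0821

t ≈ 43.18 months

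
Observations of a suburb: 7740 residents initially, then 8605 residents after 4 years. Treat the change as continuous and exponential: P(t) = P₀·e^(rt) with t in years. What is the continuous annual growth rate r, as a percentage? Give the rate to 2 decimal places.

8605 = 7740 · e^(r·4)
e^(4r) = 8605/7740 = 1.11176
r = ln(1.11176) / 4 = 0.10594 / 4

r ≈ 2.65% per year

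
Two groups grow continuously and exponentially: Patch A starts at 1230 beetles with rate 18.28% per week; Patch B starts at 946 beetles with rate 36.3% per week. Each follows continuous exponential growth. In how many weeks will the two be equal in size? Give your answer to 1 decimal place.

1230·e^(0.1828t) = 946·e^(0.363t)
1230/946 = e^((0.363 − 0.1828)t) → ln(1.30021) = 0.1802·t
t = 0.26253 / 0.1802

t ≈ 1.5 weeks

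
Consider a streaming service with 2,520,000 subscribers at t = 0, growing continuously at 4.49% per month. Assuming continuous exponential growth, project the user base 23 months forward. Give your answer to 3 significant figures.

P(23) = 2520000 · e^(0.0449·23) = 2520000 · e^(1.0327)
= 2520000 · 2.80864 ≈ 7077770.11

≈ 7,080,000 subscribers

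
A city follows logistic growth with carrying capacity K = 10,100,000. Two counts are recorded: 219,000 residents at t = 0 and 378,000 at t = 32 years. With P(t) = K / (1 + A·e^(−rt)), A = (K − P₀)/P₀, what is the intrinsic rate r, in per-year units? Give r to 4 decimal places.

r ≈ 0.0176 per year

A = (10100000 − 219000)/219000 = 45.11872
378000 = 10100000/(1 + 45.11872·e^(−r·32)) → e^(−32r) = (26.71958 − 1)/45.11872 = 0.570042
r = −ln(0.570042)/32 = 0.56204/32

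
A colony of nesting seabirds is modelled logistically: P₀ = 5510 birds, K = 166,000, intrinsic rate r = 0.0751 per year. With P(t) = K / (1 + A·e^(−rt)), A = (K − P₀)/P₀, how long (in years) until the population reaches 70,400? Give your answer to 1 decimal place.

A = (166000 − 5510)/5510 = 29.12704
70400 = 166000/(1 + 29.12704·e^(−0.0751t)) → 1 + 29.12704·e^(−0.0751t) = 2.35795
e^(−0.0751t) = 0.046622 → t = ln(21.4492)/0.0751 = 3.06569/0.0751

t ≈ 40.8 years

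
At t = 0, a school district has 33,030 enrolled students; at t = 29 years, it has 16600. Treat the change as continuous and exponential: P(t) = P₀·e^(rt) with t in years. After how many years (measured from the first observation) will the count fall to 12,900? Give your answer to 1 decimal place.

r = ln(16600/33030) / 29 ≈ -0.023725 per year
t = ln(12900/33030) / r = -0.94019 / -0.023725 ≈ 39.629

t ≈ 39.6 years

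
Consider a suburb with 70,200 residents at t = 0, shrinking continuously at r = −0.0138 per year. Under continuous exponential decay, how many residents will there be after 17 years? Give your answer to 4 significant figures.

≈ 55,520 residents

P(17) = 70200 · e^(-0.0138·17) = 70200 · e^(-0.2346)
= 70200 · 0.79089 ≈ 55520.28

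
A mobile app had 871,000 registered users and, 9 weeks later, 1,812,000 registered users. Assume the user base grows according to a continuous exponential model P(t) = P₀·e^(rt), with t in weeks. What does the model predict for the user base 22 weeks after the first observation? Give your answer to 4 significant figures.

≈ 5,220,000 registered users

r = ln(1812000/871000) / 9 ≈ 0.081394 per week
P(22) = 871000 · e^(0.081394·22) = 871000 · 5.99343 ≈ 5220280.08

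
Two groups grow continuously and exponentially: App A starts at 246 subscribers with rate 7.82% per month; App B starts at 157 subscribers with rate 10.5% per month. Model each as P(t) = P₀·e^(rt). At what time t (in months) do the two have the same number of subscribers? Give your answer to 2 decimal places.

t ≈ 16.76 months

246·e^(0.0782t) = 157·e^(0.105t)
246/157 = e^((0.105 − 0.0782)t) → ln(1.56688) = 0.0268·t
t = 0.44909 / 0.0268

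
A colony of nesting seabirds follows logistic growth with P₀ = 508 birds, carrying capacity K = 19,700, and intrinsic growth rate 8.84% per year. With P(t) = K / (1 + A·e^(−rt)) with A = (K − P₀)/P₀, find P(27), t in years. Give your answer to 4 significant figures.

A = (19700 − 508)/508 = 37.77953
P(27) = 19700 / (1 + 37.77953·e^(−0.0884·27)) = 19700 / (1 + 37.77953·0.091923)
= 19700 / 4.47282 ≈ 4404.38

≈ 4,404 birds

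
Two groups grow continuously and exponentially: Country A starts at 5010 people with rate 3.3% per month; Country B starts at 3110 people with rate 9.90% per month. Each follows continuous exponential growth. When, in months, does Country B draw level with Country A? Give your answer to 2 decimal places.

5010·e^(0.033t) = 3110·e^(0.099t)
5010/3110 = e^((0.099 − 0.033)t) → ln(1.61093) = 0.066·t
t = 0.47681 / 0.066

t ≈ 7.22 months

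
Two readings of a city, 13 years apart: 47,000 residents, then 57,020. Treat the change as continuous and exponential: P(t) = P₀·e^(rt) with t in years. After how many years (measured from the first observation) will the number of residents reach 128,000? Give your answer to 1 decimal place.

t ≈ 67.4 years

r = ln(57020/47000) / 13 ≈ 0.014866 per year
t = ln(128000/47000) / r = 1.00188 / 0.014866 ≈ 67.395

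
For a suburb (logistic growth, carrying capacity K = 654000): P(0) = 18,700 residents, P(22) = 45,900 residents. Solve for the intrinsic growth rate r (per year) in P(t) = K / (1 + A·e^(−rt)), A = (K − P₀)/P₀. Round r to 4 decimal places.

r ≈ 0.0428 per year

A = (654000 − 18700)/18700 = 33.97326
45900 = 654000/(1 + 33.97326·e^(−r·22)) → e^(−22r) = (14.24837 − 1)/33.97326 = 0.389964
r = −ln(0.389964)/22 = 0.9417/22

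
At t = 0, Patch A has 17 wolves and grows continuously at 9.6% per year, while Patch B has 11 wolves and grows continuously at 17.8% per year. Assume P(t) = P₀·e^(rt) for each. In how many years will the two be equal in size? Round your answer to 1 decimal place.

t ≈ 5.3 years

17·e^(0.096t) = 11·e^(0.178t)
17/11 = e^((0.178 − 0.096)t) → ln(1.54545) = 0.082·t
t = 0.43532 / 0.082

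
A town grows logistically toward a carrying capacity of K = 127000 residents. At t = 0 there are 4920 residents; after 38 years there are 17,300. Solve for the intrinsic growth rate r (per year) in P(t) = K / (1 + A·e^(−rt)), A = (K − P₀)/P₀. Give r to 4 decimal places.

A = (127000 − 4920)/4920 = 24.81301
17300 = 127000/(1 + 24.81301·e^(−r·38)) → e^(−38r) = (7.34104 − 1)/24.81301 = 0.255553
r = −ln(0.255553)/38 = 1.36433/38

r ≈ 0.0359 per year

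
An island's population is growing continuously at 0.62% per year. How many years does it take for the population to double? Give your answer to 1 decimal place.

doubling time = ln(2) / |r| = 0.69315 / 0.0062

doubling time ≈ 111.8 years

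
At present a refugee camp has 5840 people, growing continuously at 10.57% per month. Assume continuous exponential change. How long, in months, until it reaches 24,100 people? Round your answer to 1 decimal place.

t ≈ 13.4 months

24100 = 5840 · e^(0.1057·t)
t = ln(24100/5840) / 0.1057 = ln(4.12671) / 0.1057 = 1.41748 / 0.1057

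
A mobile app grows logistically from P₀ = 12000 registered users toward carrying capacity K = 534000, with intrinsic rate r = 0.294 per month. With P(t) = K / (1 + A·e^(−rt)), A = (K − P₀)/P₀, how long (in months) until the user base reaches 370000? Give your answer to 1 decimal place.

A = (534000 − 12000)/12000 = 43.5
370000 = 534000/(1 + 43.5·e^(−0.294t)) → 1 + 43.5·e^(−0.294t) = 1.44324
e^(−0.294t) = 0.010189 → t = ln(98.14024)/0.294 = 4.5864/0.294

t ≈ 15.6 months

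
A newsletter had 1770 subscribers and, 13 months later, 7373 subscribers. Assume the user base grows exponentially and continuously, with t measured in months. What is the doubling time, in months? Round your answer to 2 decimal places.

doubling time ≈ 6.32 months

r = ln(7373/1770) / 13 = ln(4.16554) / 13 ≈ 0.109757 per month
doubling time = ln 2 / |r| = 0.69315 / 0.109757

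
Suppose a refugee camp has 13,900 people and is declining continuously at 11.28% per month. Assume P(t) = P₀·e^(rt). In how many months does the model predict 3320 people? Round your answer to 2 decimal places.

3320 = 13900 · e^(-0.1128·t)
t = ln(3320/13900) / -0.1128 = ln(0.23885) / -0.1128 = -1.43192 / -0.1128

t ≈ 12.69 months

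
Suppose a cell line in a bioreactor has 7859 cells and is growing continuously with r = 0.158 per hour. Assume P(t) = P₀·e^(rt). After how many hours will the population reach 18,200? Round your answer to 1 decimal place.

18200 = 7859 · e^(0.158·t)
t = ln(18200/7859) / 0.158 = ln(2.31582) / 0.158 = 0.83976 / 0.158

t ≈ 5.3 hours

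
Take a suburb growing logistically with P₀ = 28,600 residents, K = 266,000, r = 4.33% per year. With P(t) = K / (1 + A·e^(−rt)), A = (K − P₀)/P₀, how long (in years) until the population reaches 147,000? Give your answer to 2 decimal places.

A = (266000 − 28600)/28600 = 8.3007
147000 = 266000/(1 + 8.3007·e^(−0.0433t)) → 1 + 8.3007·e^(−0.0433t) = 1.80952
e^(−0.0433t) = 0.097525 → t = ln(10.25381)/0.0433 = 2.32765/0.0433

t ≈ 53.76 years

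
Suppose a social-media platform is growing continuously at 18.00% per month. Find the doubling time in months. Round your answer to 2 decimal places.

doubling time ≈ 3.85 months

doubling time = ln(2) / |r| = 0.69315 / 0.18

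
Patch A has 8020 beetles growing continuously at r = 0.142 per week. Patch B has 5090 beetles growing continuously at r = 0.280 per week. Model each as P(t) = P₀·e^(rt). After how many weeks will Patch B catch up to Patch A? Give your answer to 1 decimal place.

8020·e^(0.142t) = 5090·e^(0.28t)
8020/5090 = e^((0.28 − 0.142)t) → ln(1.57564) = 0.138·t
t = 0.45466 / 0.138

t ≈ 3.3 weeks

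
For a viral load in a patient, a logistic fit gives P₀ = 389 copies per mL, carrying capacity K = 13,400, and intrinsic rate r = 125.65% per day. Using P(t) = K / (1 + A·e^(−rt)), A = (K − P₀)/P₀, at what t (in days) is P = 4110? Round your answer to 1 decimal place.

t ≈ 2.1 days

A = (13400 − 389)/389 = 33.4473
4110 = 13400/(1 + 33.4473·e^(−1.2565t)) → 1 + 33.4473·e^(−1.2565t) = 3.26034
e^(−1.2565t) = 0.067579 → t = ln(14.79746)/1.2565 = 2.69446/1.2565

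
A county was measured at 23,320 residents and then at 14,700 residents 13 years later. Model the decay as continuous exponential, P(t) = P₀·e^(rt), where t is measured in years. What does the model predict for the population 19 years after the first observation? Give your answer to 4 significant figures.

r = ln(14700/23320) / 13 ≈ -0.035497 per year
P(19) = 23320 · e^(-0.035497·19) = 23320 · 0.50944 ≈ 11880.09

≈ 11,880 residents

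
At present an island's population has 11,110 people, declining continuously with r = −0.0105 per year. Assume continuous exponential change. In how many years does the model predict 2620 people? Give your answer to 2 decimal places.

2620 = 11110 · e^(-0.0105·t)
t = ln(2620/11110) / -0.0105 = ln(0.23582) / -0.0105 = -1.44467 / -0.0105

t ≈ 137.59 years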